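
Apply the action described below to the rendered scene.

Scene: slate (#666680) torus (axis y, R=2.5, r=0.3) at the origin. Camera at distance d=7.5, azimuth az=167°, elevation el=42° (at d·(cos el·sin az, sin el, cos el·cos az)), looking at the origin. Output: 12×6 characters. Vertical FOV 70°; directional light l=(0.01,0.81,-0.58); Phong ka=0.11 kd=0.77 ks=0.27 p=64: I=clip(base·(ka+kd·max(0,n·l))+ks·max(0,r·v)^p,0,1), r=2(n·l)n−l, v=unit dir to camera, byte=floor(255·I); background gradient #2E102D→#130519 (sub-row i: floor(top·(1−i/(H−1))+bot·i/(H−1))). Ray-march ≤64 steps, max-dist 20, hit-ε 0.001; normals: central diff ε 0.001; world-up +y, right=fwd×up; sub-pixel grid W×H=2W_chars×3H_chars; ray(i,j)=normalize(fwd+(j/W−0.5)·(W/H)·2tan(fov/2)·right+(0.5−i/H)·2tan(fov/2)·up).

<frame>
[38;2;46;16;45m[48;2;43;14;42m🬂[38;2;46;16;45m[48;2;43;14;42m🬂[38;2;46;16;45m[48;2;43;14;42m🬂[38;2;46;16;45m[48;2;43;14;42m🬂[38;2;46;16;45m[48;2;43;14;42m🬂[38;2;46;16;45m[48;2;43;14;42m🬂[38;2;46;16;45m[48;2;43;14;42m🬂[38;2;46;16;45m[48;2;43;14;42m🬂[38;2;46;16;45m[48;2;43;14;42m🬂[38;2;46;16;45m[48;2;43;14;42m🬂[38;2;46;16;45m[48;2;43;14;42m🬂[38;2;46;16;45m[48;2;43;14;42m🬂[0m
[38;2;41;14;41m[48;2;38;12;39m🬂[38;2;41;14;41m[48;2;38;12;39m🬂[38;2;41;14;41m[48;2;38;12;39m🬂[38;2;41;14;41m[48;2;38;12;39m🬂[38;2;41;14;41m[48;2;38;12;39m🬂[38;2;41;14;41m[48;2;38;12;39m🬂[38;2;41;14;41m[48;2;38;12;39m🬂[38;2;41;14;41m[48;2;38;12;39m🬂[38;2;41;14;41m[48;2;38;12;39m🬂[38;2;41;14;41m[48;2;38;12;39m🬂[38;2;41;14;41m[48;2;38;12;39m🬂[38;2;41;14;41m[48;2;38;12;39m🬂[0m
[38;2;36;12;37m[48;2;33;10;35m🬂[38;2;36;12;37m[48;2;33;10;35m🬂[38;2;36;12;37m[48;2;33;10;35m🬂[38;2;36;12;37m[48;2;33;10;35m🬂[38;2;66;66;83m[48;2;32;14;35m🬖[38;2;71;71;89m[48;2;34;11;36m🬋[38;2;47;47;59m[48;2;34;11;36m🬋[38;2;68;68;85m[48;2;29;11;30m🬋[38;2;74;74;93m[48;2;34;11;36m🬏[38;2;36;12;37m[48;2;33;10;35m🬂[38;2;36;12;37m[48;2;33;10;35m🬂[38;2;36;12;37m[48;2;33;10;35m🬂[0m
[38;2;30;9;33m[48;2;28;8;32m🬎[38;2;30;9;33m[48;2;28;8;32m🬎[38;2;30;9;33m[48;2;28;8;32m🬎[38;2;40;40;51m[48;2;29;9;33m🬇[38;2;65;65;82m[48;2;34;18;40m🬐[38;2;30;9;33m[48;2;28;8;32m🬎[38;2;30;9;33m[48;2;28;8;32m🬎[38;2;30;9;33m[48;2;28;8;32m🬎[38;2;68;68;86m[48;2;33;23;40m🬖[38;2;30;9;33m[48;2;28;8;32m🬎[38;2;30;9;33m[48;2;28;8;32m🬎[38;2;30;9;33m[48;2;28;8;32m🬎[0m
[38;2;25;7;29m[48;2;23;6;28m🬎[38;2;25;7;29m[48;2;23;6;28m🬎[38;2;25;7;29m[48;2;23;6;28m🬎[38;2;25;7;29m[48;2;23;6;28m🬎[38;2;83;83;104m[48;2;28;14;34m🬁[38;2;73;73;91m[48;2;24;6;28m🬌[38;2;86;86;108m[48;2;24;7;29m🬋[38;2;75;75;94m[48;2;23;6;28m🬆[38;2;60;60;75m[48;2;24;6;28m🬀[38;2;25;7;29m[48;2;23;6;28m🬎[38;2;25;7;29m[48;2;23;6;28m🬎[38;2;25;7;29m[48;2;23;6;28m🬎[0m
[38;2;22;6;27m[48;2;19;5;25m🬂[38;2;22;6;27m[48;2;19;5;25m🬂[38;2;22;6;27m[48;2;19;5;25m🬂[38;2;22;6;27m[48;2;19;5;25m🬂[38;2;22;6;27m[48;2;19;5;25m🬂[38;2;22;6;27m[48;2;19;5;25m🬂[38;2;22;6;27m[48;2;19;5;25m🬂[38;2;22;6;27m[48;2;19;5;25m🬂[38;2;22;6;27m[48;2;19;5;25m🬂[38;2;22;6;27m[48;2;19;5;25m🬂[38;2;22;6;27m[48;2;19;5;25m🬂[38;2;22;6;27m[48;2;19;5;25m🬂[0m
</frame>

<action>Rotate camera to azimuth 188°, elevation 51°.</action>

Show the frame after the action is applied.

<frame>
[38;2;46;16;45m[48;2;43;14;42m🬂[38;2;46;16;45m[48;2;43;14;42m🬂[38;2;46;16;45m[48;2;43;14;42m🬂[38;2;46;16;45m[48;2;43;14;42m🬂[38;2;46;16;45m[48;2;43;14;42m🬂[38;2;46;16;45m[48;2;43;14;42m🬂[38;2;46;16;45m[48;2;43;14;42m🬂[38;2;46;16;45m[48;2;43;14;42m🬂[38;2;46;16;45m[48;2;43;14;42m🬂[38;2;46;16;45m[48;2;43;14;42m🬂[38;2;46;16;45m[48;2;43;14;42m🬂[38;2;46;16;45m[48;2;43;14;42m🬂[0m
[38;2;41;14;41m[48;2;38;12;39m🬂[38;2;41;14;41m[48;2;38;12;39m🬂[38;2;41;14;41m[48;2;38;12;39m🬂[38;2;41;14;41m[48;2;38;12;39m🬂[38;2;41;14;41m[48;2;38;12;39m🬂[38;2;41;14;41m[48;2;38;12;39m🬂[38;2;41;14;41m[48;2;38;12;39m🬂[38;2;41;14;41m[48;2;38;12;39m🬂[38;2;41;14;41m[48;2;38;12;39m🬂[38;2;41;14;41m[48;2;38;12;39m🬂[38;2;41;14;41m[48;2;38;12;39m🬂[38;2;41;14;41m[48;2;38;12;39m🬂[0m
[38;2;36;12;37m[48;2;33;10;35m🬂[38;2;36;12;37m[48;2;33;10;35m🬂[38;2;36;12;37m[48;2;33;10;35m🬂[38;2;36;12;37m[48;2;33;10;35m🬂[38;2;75;75;94m[48;2;34;11;36m🬖[38;2;76;76;96m[48;2;34;16;37m🬁[38;2;80;80;101m[48;2;33;10;35m🬂[38;2;82;82;103m[48;2;36;17;40m🬇[38;2;76;76;96m[48;2;34;11;36m🬏[38;2;36;12;37m[48;2;33;10;35m🬂[38;2;36;12;37m[48;2;33;10;35m🬂[38;2;36;12;37m[48;2;33;10;35m🬂[0m
[38;2;30;9;33m[48;2;28;8;32m🬎[38;2;30;9;33m[48;2;28;8;32m🬎[38;2;30;9;33m[48;2;28;8;32m🬎[38;2;30;9;33m[48;2;28;8;32m🬎[38;2;72;72;90m[48;2;33;21;39m🬏[38;2;30;9;33m[48;2;28;8;32m🬎[38;2;30;9;33m[48;2;28;8;32m🬎[38;2;30;9;33m[48;2;28;8;32m🬎[38;2;57;57;72m[48;2;29;9;33m▌[38;2;30;9;33m[48;2;28;8;32m🬎[38;2;30;9;33m[48;2;28;8;32m🬎[38;2;30;9;33m[48;2;28;8;32m🬎[0m
[38;2;25;7;29m[48;2;23;6;28m🬎[38;2;25;7;29m[48;2;23;6;28m🬎[38;2;25;7;29m[48;2;23;6;28m🬎[38;2;25;7;29m[48;2;23;6;28m🬎[38;2;71;71;90m[48;2;23;6;28m🬊[38;2;85;85;107m[48;2;24;7;29m🬋[38;2;79;79;99m[48;2;24;7;29m🬋[38;2;72;72;91m[48;2;24;6;28m🬍[38;2;70;70;88m[48;2;24;6;28m🬀[38;2;25;7;29m[48;2;23;6;28m🬎[38;2;25;7;29m[48;2;23;6;28m🬎[38;2;25;7;29m[48;2;23;6;28m🬎[0m
[38;2;22;6;27m[48;2;19;5;25m🬂[38;2;22;6;27m[48;2;19;5;25m🬂[38;2;22;6;27m[48;2;19;5;25m🬂[38;2;22;6;27m[48;2;19;5;25m🬂[38;2;22;6;27m[48;2;19;5;25m🬂[38;2;22;6;27m[48;2;19;5;25m🬂[38;2;22;6;27m[48;2;19;5;25m🬂[38;2;22;6;27m[48;2;19;5;25m🬂[38;2;22;6;27m[48;2;19;5;25m🬂[38;2;22;6;27m[48;2;19;5;25m🬂[38;2;22;6;27m[48;2;19;5;25m🬂[38;2;22;6;27m[48;2;19;5;25m🬂[0m
</frame>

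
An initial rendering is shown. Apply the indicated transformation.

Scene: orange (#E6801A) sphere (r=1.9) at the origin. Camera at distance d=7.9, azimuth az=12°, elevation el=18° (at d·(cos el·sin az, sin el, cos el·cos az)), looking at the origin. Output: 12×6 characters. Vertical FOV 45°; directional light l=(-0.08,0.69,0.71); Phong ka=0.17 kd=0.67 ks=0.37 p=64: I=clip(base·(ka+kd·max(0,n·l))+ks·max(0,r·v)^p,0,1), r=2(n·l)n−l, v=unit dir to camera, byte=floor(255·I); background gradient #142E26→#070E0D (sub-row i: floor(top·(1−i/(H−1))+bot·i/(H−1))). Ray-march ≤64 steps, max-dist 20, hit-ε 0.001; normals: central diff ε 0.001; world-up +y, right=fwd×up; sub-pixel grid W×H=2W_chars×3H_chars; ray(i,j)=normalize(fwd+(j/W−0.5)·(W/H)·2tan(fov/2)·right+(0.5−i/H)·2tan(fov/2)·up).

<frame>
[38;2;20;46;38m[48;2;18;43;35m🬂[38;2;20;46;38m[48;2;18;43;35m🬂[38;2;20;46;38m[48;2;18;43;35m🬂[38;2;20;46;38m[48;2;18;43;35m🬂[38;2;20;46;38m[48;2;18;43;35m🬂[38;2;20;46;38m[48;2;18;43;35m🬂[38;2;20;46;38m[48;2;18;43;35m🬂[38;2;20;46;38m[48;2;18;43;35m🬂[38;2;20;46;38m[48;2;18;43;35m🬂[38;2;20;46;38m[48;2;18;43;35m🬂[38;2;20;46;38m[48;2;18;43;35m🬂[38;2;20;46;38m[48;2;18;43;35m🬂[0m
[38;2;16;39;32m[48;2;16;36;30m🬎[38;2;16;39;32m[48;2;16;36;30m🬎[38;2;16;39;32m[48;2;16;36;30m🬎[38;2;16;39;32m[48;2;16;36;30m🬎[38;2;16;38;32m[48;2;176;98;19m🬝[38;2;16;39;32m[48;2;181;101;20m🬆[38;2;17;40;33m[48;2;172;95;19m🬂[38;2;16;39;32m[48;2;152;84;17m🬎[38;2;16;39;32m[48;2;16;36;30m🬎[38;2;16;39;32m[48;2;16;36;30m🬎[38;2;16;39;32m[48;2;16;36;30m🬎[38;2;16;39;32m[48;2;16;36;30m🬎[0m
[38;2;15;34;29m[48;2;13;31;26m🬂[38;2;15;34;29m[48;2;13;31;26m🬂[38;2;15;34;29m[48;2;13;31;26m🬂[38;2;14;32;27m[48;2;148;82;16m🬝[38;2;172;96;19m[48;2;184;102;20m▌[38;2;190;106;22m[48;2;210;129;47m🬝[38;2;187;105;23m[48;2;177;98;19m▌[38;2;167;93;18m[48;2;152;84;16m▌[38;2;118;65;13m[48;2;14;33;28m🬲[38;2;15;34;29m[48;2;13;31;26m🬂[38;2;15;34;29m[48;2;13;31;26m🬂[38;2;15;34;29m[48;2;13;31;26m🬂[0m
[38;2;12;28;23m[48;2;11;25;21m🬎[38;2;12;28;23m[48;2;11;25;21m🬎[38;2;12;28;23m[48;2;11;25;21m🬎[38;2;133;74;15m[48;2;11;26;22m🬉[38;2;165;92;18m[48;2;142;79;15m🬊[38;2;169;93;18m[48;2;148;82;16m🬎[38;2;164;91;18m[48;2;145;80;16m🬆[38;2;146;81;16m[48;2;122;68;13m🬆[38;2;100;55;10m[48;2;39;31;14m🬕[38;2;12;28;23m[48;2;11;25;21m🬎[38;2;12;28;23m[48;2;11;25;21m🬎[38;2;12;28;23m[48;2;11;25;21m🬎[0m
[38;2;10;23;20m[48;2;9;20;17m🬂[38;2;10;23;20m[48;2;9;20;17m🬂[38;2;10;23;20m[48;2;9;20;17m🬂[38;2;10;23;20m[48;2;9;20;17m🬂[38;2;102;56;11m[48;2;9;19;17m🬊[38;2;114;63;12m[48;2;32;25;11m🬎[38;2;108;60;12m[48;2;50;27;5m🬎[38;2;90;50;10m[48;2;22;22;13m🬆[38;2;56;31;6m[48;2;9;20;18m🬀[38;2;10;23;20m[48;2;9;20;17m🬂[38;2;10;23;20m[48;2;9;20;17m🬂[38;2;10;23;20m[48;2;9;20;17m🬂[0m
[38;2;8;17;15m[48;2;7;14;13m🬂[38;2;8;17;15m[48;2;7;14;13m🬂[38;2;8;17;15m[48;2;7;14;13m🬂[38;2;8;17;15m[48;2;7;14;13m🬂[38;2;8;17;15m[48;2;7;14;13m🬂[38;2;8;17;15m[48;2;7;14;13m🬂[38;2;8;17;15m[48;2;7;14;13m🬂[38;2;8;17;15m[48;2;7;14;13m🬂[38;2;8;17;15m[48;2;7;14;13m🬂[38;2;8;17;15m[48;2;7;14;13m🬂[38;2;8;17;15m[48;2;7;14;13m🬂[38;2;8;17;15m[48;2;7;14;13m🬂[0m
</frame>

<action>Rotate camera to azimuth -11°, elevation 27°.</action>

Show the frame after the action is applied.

<frame>
[38;2;20;46;38m[48;2;18;43;35m🬂[38;2;20;46;38m[48;2;18;43;35m🬂[38;2;20;46;38m[48;2;18;43;35m🬂[38;2;20;46;38m[48;2;18;43;35m🬂[38;2;20;46;38m[48;2;18;43;35m🬂[38;2;20;46;38m[48;2;18;43;35m🬂[38;2;20;46;38m[48;2;18;43;35m🬂[38;2;20;46;38m[48;2;18;43;35m🬂[38;2;20;46;38m[48;2;18;43;35m🬂[38;2;20;46;38m[48;2;18;43;35m🬂[38;2;20;46;38m[48;2;18;43;35m🬂[38;2;20;46;38m[48;2;18;43;35m🬂[0m
[38;2;16;39;32m[48;2;16;36;30m🬎[38;2;16;39;32m[48;2;16;36;30m🬎[38;2;16;39;32m[48;2;16;36;30m🬎[38;2;16;39;32m[48;2;16;36;30m🬎[38;2;16;38;32m[48;2;146;81;16m🬝[38;2;16;39;32m[48;2;165;91;18m🬆[38;2;17;40;33m[48;2;168;93;18m🬂[38;2;16;39;32m[48;2;164;91;18m🬎[38;2;16;39;32m[48;2;16;36;30m🬎[38;2;16;39;32m[48;2;16;36;30m🬎[38;2;16;39;32m[48;2;16;36;30m🬎[38;2;16;39;32m[48;2;16;36;30m🬎[0m
[38;2;15;34;29m[48;2;13;31;26m🬂[38;2;15;34;29m[48;2;13;31;26m🬂[38;2;15;34;29m[48;2;13;31;26m🬂[38;2;14;32;27m[48;2;115;64;13m🬝[38;2;146;81;16m[48;2;168;93;18m▌[38;2;180;100;20m[48;2;187;104;21m▌[38;2;191;106;22m[48;2;242;158;73m🬬[38;2;176;98;19m[48;2;185;103;20m▐[38;2;14;33;28m[48;2;150;83;16m🬉[38;2;15;34;29m[48;2;13;31;26m🬂[38;2;15;34;29m[48;2;13;31;26m🬂[38;2;15;34;29m[48;2;13;31;26m🬂[0m
[38;2;12;28;23m[48;2;11;25;21m🬎[38;2;12;28;23m[48;2;11;25;21m🬎[38;2;12;28;23m[48;2;11;25;21m🬎[38;2;106;59;11m[48;2;11;26;22m🬉[38;2;156;87;17m[48;2;134;74;14m🬊[38;2;177;98;19m[48;2;161;89;17m🬊[38;2;183;102;21m[48;2;168;93;18m🬆[38;2;175;97;19m[48;2;158;88;17m🬆[38;2;136;76;15m[48;2;11;25;21m🬝[38;2;12;28;23m[48;2;11;25;21m🬎[38;2;12;28;23m[48;2;11;25;21m🬎[38;2;12;28;23m[48;2;11;25;21m🬎[0m
[38;2;10;23;20m[48;2;9;20;17m🬂[38;2;10;23;20m[48;2;9;20;17m🬂[38;2;10;23;20m[48;2;9;20;17m🬂[38;2;10;23;20m[48;2;9;20;17m🬂[38;2;100;55;10m[48;2;9;19;17m🬊[38;2;128;71;14m[48;2;42;30;12m🬎[38;2;136;75;15m[48;2;81;45;8m🬎[38;2;121;67;13m[48;2;9;19;17m🬎[38;2;104;58;11m[48;2;9;20;18m🬀[38;2;10;23;20m[48;2;9;20;17m🬂[38;2;10;23;20m[48;2;9;20;17m🬂[38;2;10;23;20m[48;2;9;20;17m🬂[0m
[38;2;8;17;15m[48;2;7;14;13m🬂[38;2;8;17;15m[48;2;7;14;13m🬂[38;2;8;17;15m[48;2;7;14;13m🬂[38;2;8;17;15m[48;2;7;14;13m🬂[38;2;8;17;15m[48;2;7;14;13m🬂[38;2;8;17;15m[48;2;7;14;13m🬂[38;2;8;17;15m[48;2;7;14;13m🬂[38;2;8;17;15m[48;2;7;14;13m🬂[38;2;8;17;15m[48;2;7;14;13m🬂[38;2;8;17;15m[48;2;7;14;13m🬂[38;2;8;17;15m[48;2;7;14;13m🬂[38;2;8;17;15m[48;2;7;14;13m🬂[0m
</frame>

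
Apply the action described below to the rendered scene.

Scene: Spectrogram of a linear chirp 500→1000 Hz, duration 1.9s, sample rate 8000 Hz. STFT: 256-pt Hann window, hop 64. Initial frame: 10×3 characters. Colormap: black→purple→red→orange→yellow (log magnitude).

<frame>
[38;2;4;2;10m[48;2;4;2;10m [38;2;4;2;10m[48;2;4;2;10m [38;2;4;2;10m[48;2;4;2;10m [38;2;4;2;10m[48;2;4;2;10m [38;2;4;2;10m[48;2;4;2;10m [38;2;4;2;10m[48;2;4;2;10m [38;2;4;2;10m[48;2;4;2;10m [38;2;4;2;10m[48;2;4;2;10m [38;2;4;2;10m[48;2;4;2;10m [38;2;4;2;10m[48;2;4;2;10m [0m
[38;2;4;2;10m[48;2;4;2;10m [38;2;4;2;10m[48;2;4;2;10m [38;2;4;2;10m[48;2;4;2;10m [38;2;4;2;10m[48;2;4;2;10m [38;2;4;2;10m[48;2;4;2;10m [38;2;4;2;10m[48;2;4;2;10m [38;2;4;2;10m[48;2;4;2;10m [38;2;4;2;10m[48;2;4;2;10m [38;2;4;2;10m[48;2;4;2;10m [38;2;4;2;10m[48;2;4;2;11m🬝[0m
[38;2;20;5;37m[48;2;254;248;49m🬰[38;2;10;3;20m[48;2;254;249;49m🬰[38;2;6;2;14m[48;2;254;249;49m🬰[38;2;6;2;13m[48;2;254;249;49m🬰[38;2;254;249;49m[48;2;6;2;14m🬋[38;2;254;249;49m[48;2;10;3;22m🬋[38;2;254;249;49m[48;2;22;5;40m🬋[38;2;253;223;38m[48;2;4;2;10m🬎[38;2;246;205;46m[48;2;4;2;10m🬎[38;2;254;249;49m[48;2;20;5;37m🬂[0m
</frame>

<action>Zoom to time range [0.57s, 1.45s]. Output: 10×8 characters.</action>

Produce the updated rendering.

<frame>
[38;2;4;2;10m[48;2;4;2;10m [38;2;4;2;10m[48;2;4;2;10m [38;2;4;2;10m[48;2;4;2;10m [38;2;4;2;10m[48;2;4;2;10m [38;2;4;2;10m[48;2;4;2;10m [38;2;4;2;10m[48;2;4;2;10m [38;2;4;2;10m[48;2;4;2;10m [38;2;4;2;10m[48;2;4;2;10m [38;2;4;2;10m[48;2;4;2;10m [38;2;4;2;10m[48;2;4;2;10m [0m
[38;2;4;2;10m[48;2;4;2;10m [38;2;4;2;10m[48;2;4;2;10m [38;2;4;2;10m[48;2;4;2;10m [38;2;4;2;10m[48;2;4;2;10m [38;2;4;2;10m[48;2;4;2;10m [38;2;4;2;10m[48;2;4;2;10m [38;2;4;2;10m[48;2;4;2;10m [38;2;4;2;10m[48;2;4;2;10m [38;2;4;2;10m[48;2;4;2;10m [38;2;4;2;10m[48;2;4;2;10m [0m
[38;2;4;2;10m[48;2;4;2;10m [38;2;4;2;10m[48;2;4;2;10m [38;2;4;2;10m[48;2;4;2;10m [38;2;4;2;10m[48;2;4;2;10m [38;2;4;2;10m[48;2;4;2;10m [38;2;4;2;10m[48;2;4;2;10m [38;2;4;2;10m[48;2;4;2;10m [38;2;4;2;10m[48;2;4;2;10m [38;2;4;2;10m[48;2;4;2;10m [38;2;4;2;10m[48;2;4;2;10m [0m
[38;2;4;2;10m[48;2;4;2;10m [38;2;4;2;10m[48;2;4;2;10m [38;2;4;2;10m[48;2;4;2;10m [38;2;4;2;10m[48;2;4;2;10m [38;2;4;2;10m[48;2;4;2;10m [38;2;4;2;10m[48;2;4;2;10m [38;2;4;2;10m[48;2;4;2;10m [38;2;4;2;10m[48;2;4;2;10m [38;2;4;2;10m[48;2;4;2;10m [38;2;4;2;10m[48;2;4;2;10m [0m
[38;2;4;2;10m[48;2;4;2;10m [38;2;4;2;10m[48;2;4;2;10m [38;2;4;2;10m[48;2;4;2;10m [38;2;4;2;10m[48;2;4;2;10m [38;2;4;2;10m[48;2;4;2;10m [38;2;4;2;10m[48;2;4;2;10m [38;2;4;2;10m[48;2;4;2;10m [38;2;4;2;10m[48;2;4;2;10m [38;2;4;2;10m[48;2;4;2;10m [38;2;4;2;10m[48;2;4;2;10m [0m
[38;2;4;2;10m[48;2;4;2;11m🬝[38;2;4;2;10m[48;2;4;2;11m🬎[38;2;4;2;10m[48;2;5;2;11m🬬[38;2;4;2;10m[48;2;5;2;12m🬎[38;2;4;2;10m[48;2;6;2;13m🬝[38;2;4;2;10m[48;2;5;2;12m🬎[38;2;4;2;10m[48;2;7;2;15m🬎[38;2;4;2;11m[48;2;9;3;19m🬝[38;2;4;2;10m[48;2;9;3;20m🬎[38;2;4;2;10m[48;2;13;3;25m🬎[0m
[38;2;8;2;17m[48;2;254;235;44m🬂[38;2;10;3;20m[48;2;253;229;41m🬂[38;2;66;17;44m[48;2;248;206;41m🬡[38;2;35;8;63m[48;2;254;246;48m🬰[38;2;29;7;53m[48;2;254;249;49m🬰[38;2;254;247;48m[48;2;34;7;60m🬋[38;2;242;184;43m[48;2;13;4;26m🬎[38;2;253;235;43m[48;2;8;2;17m🬎[38;2;253;228;40m[48;2;7;2;16m🬎[38;2;249;207;40m[48;2;65;17;36m🬆[0m
[38;2;6;2;14m[48;2;4;2;10m🬂[38;2;7;2;15m[48;2;4;2;10m🬀[38;2;5;2;13m[48;2;4;2;10m🬂[38;2;5;2;12m[48;2;4;2;10m🬂[38;2;5;2;11m[48;2;4;2;10m🬂[38;2;5;2;11m[48;2;4;2;10m🬀[38;2;4;2;11m[48;2;4;2;10m🬂[38;2;4;2;10m[48;2;4;2;11m🬺[38;2;4;2;11m[48;2;4;2;10m🬀[38;2;4;2;10m[48;2;4;2;10m [0m
</frame>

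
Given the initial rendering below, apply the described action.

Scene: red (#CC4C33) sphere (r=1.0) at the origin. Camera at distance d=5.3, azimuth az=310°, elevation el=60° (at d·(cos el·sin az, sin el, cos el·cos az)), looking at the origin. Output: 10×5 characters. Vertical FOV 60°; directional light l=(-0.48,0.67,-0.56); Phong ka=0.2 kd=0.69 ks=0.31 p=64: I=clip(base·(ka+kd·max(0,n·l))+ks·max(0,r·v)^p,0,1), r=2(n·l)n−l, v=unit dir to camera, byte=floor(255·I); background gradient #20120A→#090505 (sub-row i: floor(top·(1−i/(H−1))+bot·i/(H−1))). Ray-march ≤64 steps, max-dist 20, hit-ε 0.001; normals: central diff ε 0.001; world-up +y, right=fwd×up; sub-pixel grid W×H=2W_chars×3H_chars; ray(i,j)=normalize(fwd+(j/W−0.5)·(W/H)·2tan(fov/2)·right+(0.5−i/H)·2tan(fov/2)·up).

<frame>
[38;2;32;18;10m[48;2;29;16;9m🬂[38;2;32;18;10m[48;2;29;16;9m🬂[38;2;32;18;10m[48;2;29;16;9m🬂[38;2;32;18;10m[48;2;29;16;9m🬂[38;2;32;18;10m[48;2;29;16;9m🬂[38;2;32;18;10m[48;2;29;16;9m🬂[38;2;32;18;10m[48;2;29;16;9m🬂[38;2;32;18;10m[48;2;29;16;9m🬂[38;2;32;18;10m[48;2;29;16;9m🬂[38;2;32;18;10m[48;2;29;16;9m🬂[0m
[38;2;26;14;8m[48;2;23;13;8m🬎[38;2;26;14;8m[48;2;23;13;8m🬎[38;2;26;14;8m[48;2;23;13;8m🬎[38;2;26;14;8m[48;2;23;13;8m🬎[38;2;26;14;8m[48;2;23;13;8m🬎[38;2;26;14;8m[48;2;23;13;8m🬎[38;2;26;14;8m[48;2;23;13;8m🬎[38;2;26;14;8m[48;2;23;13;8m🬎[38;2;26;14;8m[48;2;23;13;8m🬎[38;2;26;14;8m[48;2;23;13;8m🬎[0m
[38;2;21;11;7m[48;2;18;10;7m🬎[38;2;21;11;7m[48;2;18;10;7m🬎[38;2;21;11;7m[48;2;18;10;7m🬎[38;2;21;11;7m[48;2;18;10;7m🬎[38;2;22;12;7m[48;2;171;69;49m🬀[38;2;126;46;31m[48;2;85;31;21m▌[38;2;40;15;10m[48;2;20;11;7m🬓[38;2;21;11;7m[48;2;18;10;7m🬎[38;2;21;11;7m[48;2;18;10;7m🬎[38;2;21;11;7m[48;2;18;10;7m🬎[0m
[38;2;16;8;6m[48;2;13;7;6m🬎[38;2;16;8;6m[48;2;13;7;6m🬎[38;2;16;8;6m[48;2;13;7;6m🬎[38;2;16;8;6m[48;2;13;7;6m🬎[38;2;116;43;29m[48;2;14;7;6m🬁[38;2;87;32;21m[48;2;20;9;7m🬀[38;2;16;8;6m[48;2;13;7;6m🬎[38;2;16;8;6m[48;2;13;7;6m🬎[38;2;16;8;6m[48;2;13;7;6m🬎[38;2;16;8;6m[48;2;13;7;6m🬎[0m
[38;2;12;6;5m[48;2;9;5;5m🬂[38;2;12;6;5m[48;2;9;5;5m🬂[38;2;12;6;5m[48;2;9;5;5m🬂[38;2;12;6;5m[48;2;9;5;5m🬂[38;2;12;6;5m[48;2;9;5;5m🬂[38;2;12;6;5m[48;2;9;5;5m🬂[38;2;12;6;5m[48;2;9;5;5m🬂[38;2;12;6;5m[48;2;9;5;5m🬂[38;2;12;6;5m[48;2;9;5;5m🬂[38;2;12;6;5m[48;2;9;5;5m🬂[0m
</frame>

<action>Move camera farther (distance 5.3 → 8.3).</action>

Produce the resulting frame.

<frame>
[38;2;32;18;10m[48;2;29;16;9m🬂[38;2;32;18;10m[48;2;29;16;9m🬂[38;2;32;18;10m[48;2;29;16;9m🬂[38;2;32;18;10m[48;2;29;16;9m🬂[38;2;32;18;10m[48;2;29;16;9m🬂[38;2;32;18;10m[48;2;29;16;9m🬂[38;2;32;18;10m[48;2;29;16;9m🬂[38;2;32;18;10m[48;2;29;16;9m🬂[38;2;32;18;10m[48;2;29;16;9m🬂[38;2;32;18;10m[48;2;29;16;9m🬂[0m
[38;2;26;14;8m[48;2;23;13;8m🬎[38;2;26;14;8m[48;2;23;13;8m🬎[38;2;26;14;8m[48;2;23;13;8m🬎[38;2;26;14;8m[48;2;23;13;8m🬎[38;2;26;14;8m[48;2;23;13;8m🬎[38;2;26;14;8m[48;2;23;13;8m🬎[38;2;26;14;8m[48;2;23;13;8m🬎[38;2;26;14;8m[48;2;23;13;8m🬎[38;2;26;14;8m[48;2;23;13;8m🬎[38;2;26;14;8m[48;2;23;13;8m🬎[0m
[38;2;21;11;7m[48;2;18;10;7m🬎[38;2;21;11;7m[48;2;18;10;7m🬎[38;2;21;11;7m[48;2;18;10;7m🬎[38;2;21;11;7m[48;2;18;10;7m🬎[38;2;163;60;40m[48;2;20;11;7m🬦[38;2;39;16;10m[48;2;118;43;29m▐[38;2;21;11;7m[48;2;18;10;7m🬎[38;2;21;11;7m[48;2;18;10;7m🬎[38;2;21;11;7m[48;2;18;10;7m🬎[38;2;21;11;7m[48;2;18;10;7m🬎[0m
[38;2;16;8;6m[48;2;13;7;6m🬎[38;2;16;8;6m[48;2;13;7;6m🬎[38;2;16;8;6m[48;2;13;7;6m🬎[38;2;16;8;6m[48;2;13;7;6m🬎[38;2;16;8;6m[48;2;13;7;6m🬎[38;2;40;15;10m[48;2;14;7;6m🬀[38;2;16;8;6m[48;2;13;7;6m🬎[38;2;16;8;6m[48;2;13;7;6m🬎[38;2;16;8;6m[48;2;13;7;6m🬎[38;2;16;8;6m[48;2;13;7;6m🬎[0m
[38;2;12;6;5m[48;2;9;5;5m🬂[38;2;12;6;5m[48;2;9;5;5m🬂[38;2;12;6;5m[48;2;9;5;5m🬂[38;2;12;6;5m[48;2;9;5;5m🬂[38;2;12;6;5m[48;2;9;5;5m🬂[38;2;12;6;5m[48;2;9;5;5m🬂[38;2;12;6;5m[48;2;9;5;5m🬂[38;2;12;6;5m[48;2;9;5;5m🬂[38;2;12;6;5m[48;2;9;5;5m🬂[38;2;12;6;5m[48;2;9;5;5m🬂[0m
</frame>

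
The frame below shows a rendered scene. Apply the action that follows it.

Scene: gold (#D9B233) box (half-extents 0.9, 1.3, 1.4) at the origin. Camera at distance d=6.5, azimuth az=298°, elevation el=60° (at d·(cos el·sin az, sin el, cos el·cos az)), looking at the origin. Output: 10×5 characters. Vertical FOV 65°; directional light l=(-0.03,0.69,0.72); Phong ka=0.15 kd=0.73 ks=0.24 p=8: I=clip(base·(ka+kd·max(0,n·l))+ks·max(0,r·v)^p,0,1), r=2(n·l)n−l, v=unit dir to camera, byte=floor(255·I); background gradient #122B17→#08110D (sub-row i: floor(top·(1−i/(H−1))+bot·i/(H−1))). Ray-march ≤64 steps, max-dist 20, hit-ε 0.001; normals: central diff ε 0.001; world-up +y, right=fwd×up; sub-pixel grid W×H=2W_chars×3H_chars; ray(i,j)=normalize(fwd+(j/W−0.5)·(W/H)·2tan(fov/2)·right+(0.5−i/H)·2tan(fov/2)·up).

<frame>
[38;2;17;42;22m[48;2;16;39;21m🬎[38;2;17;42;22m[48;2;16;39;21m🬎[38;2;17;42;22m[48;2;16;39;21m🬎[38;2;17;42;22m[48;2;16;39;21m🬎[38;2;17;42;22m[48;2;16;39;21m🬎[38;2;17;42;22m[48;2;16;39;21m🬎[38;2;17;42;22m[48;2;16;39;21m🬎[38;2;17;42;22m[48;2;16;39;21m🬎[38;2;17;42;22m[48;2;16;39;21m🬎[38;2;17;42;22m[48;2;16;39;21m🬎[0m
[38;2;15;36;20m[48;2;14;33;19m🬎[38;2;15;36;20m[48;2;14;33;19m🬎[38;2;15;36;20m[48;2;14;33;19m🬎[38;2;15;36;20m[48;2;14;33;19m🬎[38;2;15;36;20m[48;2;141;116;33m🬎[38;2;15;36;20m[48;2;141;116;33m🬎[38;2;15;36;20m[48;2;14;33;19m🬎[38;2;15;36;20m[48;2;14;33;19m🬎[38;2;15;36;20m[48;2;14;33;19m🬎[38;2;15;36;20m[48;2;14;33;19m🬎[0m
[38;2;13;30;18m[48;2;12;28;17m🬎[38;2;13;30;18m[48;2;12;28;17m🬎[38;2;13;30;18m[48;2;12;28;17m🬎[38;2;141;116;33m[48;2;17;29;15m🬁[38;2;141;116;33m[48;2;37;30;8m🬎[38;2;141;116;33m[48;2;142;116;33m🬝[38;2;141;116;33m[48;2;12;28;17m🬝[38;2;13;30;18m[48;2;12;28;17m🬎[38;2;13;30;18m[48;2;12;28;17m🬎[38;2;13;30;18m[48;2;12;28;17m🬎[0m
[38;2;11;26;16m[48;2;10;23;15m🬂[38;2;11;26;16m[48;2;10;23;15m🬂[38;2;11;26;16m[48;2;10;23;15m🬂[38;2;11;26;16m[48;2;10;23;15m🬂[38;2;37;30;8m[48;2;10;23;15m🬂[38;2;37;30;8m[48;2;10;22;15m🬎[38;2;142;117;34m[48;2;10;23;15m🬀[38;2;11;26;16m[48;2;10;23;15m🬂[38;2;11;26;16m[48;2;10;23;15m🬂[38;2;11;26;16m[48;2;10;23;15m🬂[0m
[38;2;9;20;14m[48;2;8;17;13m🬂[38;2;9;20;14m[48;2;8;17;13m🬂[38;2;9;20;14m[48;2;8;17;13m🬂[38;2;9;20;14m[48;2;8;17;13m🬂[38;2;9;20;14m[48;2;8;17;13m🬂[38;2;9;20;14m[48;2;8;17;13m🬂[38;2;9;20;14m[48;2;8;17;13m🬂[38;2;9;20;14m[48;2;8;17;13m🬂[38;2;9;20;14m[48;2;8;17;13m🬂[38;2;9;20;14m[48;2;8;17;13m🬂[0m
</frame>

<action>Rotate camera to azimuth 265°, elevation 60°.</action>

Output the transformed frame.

<frame>
[38;2;17;42;22m[48;2;16;39;21m🬎[38;2;17;42;22m[48;2;16;39;21m🬎[38;2;17;42;22m[48;2;16;39;21m🬎[38;2;17;42;22m[48;2;16;39;21m🬎[38;2;17;42;22m[48;2;16;39;21m🬎[38;2;17;42;22m[48;2;16;39;21m🬎[38;2;17;42;22m[48;2;16;39;21m🬎[38;2;17;42;22m[48;2;16;39;21m🬎[38;2;17;42;22m[48;2;16;39;21m🬎[38;2;17;42;22m[48;2;16;39;21m🬎[0m
[38;2;15;36;20m[48;2;14;33;19m🬎[38;2;15;36;20m[48;2;14;33;19m🬎[38;2;15;36;20m[48;2;14;33;19m🬎[38;2;14;35;19m[48;2;141;116;33m🬝[38;2;15;36;20m[48;2;141;116;33m🬎[38;2;15;36;20m[48;2;142;116;33m🬎[38;2;143;118;35m[48;2;14;35;19m🬏[38;2;15;36;20m[48;2;14;33;19m🬎[38;2;15;36;20m[48;2;14;33;19m🬎[38;2;15;36;20m[48;2;14;33;19m🬎[0m
[38;2;13;30;18m[48;2;12;28;17m🬎[38;2;13;30;18m[48;2;12;28;17m🬎[38;2;13;30;18m[48;2;12;28;17m🬎[38;2;141;116;33m[48;2;12;29;17m▐[38;2;141;116;33m[48;2;37;30;8m🬎[38;2;142;117;34m[48;2;37;30;8m🬎[38;2;145;120;37m[48;2;37;30;8m🬎[38;2;13;30;18m[48;2;12;28;17m🬎[38;2;13;30;18m[48;2;12;28;17m🬎[38;2;13;30;18m[48;2;12;28;17m🬎[0m
[38;2;11;26;16m[48;2;10;23;15m🬂[38;2;11;26;16m[48;2;10;23;15m🬂[38;2;11;26;16m[48;2;10;23;15m🬂[38;2;11;26;16m[48;2;10;23;15m🬂[38;2;37;30;8m[48;2;10;22;15m🬆[38;2;37;30;8m[48;2;10;23;15m🬂[38;2;37;30;8m[48;2;10;23;15m🬀[38;2;11;26;16m[48;2;10;23;15m🬂[38;2;11;26;16m[48;2;10;23;15m🬂[38;2;11;26;16m[48;2;10;23;15m🬂[0m
[38;2;9;20;14m[48;2;8;17;13m🬂[38;2;9;20;14m[48;2;8;17;13m🬂[38;2;9;20;14m[48;2;8;17;13m🬂[38;2;9;20;14m[48;2;8;17;13m🬂[38;2;9;20;14m[48;2;8;17;13m🬂[38;2;9;20;14m[48;2;8;17;13m🬂[38;2;9;20;14m[48;2;8;17;13m🬂[38;2;9;20;14m[48;2;8;17;13m🬂[38;2;9;20;14m[48;2;8;17;13m🬂[38;2;9;20;14m[48;2;8;17;13m🬂[0m
</frame>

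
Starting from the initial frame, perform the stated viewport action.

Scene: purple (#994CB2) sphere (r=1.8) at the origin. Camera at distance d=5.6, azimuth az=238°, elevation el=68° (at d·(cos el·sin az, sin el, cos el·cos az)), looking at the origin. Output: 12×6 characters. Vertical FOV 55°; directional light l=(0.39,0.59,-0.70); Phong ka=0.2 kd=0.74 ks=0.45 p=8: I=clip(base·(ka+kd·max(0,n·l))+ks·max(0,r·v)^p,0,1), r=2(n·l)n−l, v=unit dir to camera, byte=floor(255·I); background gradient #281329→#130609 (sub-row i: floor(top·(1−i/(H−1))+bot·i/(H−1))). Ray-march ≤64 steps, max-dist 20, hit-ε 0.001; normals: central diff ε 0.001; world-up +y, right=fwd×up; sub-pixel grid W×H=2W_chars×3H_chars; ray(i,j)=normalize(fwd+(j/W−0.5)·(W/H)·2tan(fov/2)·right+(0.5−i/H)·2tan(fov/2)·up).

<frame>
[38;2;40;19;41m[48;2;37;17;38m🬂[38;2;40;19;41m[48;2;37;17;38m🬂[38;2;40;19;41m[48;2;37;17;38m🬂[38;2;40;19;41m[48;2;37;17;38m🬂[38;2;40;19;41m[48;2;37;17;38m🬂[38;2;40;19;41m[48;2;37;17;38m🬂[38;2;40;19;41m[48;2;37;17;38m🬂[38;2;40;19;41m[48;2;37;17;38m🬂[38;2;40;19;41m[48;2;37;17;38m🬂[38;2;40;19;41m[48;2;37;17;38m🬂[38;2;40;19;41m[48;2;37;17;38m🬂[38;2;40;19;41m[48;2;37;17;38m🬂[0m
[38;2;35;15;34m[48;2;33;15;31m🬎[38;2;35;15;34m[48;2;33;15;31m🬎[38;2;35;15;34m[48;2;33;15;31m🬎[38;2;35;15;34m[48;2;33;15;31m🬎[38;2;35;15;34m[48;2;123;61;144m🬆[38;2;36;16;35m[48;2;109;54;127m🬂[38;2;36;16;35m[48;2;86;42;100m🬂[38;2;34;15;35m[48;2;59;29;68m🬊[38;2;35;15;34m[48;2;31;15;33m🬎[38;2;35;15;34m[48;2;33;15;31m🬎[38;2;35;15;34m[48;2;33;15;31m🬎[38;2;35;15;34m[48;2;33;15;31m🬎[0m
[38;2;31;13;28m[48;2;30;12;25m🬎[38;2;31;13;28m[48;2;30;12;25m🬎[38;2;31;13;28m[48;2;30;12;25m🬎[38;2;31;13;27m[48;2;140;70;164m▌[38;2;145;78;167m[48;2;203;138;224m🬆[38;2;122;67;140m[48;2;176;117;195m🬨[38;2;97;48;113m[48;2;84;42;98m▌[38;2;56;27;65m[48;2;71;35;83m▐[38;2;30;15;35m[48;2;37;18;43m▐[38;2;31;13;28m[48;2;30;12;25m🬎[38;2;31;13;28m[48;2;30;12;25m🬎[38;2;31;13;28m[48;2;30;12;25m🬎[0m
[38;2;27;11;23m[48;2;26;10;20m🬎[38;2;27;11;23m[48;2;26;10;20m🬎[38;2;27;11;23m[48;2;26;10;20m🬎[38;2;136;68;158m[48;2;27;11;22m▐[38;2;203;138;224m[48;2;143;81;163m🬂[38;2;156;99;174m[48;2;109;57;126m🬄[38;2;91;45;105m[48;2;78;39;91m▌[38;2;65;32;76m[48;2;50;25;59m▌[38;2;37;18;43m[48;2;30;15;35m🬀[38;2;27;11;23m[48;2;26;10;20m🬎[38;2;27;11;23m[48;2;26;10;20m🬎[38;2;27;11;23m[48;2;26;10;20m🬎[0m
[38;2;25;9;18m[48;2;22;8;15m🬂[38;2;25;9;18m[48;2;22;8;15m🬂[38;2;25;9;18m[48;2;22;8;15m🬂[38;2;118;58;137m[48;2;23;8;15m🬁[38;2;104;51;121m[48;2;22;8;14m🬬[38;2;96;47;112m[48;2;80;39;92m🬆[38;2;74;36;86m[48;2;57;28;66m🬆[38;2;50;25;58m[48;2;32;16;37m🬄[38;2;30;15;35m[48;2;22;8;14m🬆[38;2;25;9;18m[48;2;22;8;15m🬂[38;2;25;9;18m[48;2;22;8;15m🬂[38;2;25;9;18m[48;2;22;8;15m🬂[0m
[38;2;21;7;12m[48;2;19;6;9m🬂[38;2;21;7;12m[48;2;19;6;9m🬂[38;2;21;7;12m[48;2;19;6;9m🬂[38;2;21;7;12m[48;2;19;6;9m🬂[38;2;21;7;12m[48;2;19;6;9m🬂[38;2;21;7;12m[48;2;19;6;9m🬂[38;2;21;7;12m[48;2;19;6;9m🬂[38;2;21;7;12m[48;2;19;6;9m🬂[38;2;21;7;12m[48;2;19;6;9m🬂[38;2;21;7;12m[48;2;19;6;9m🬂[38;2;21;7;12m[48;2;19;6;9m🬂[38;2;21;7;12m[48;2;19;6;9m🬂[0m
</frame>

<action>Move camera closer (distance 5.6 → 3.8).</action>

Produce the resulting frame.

<frame>
[38;2;40;19;41m[48;2;37;17;38m🬂[38;2;40;19;41m[48;2;37;17;38m🬂[38;2;40;19;41m[48;2;37;17;38m🬂[38;2;39;18;40m[48;2;126;62;147m🬎[38;2;40;19;41m[48;2;115;57;134m🬂[38;2;97;48;114m[48;2;105;51;122m🬊[38;2;82;40;96m[48;2;91;45;106m🬉[38;2;40;19;41m[48;2;73;36;85m🬁[38;2;39;18;40m[48;2;57;27;66m🬊[38;2;38;18;39m[48;2;31;15;36m🬬[38;2;40;19;41m[48;2;37;17;38m🬂[38;2;40;19;41m[48;2;37;17;38m🬂[0m
[38;2;35;15;34m[48;2;33;15;31m🬎[38;2;35;15;34m[48;2;33;15;31m🬎[38;2;35;15;34m[48;2;137;68;159m🬄[38;2;132;68;153m[48;2;155;91;176m🬎[38;2;125;65;144m[48;2;149;90;168m🬎[38;2;106;53;123m[48;2;118;63;135m🬨[38;2;90;45;105m[48;2;97;48;113m▐[38;2;76;37;89m[48;2;83;41;97m▐[38;2;59;29;68m[48;2;68;33;79m▐[38;2;34;16;39m[48;2;47;23;55m▐[38;2;35;15;34m[48;2;31;15;33m🬎[38;2;35;15;34m[48;2;33;15;31m🬎[0m
[38;2;31;13;28m[48;2;30;12;25m🬎[38;2;142;70;165m[48;2;31;13;27m🬦[38;2;143;74;166m[48;2;167;100;189m🬕[38;2;191;126;212m[48;2;222;160;243m🬆[38;2;168;111;186m[48;2;203;143;222m▐[38;2;109;58;126m[48;2;133;79;151m▐[38;2;97;49;113m[48;2;90;44;104m▌[38;2;83;41;97m[48;2;76;37;89m▌[38;2;69;34;80m[48;2;60;30;70m▌[38;2;51;25;60m[48;2;40;20;47m▌[38;2;30;15;35m[48;2;32;14;29m🬺[38;2;31;13;28m[48;2;30;12;25m🬎[0m
[38;2;27;11;23m[48;2;26;10;20m🬎[38;2;137;68;160m[48;2;27;11;22m▐[38;2;160;94;181m[48;2;137;70;159m🬉[38;2;201;140;221m[48;2;160;98;179m🬊[38;2;176;119;195m[48;2;137;81;154m🬆[38;2;123;70;140m[48;2;103;53;120m🬄[38;2;93;46;108m[48;2;86;42;100m▌[38;2;79;39;93m[48;2;73;36;85m▌[38;2;65;32;76m[48;2;57;28;67m▌[38;2;48;24;56m[48;2;37;18;43m▌[38;2;30;15;35m[48;2;30;15;35m [38;2;27;11;23m[48;2;26;10;20m🬎[0m
[38;2;25;9;18m[48;2;22;8;15m🬂[38;2;25;9;18m[48;2;22;8;15m🬂[38;2;125;62;145m[48;2;22;8;14m🬬[38;2;129;70;149m[48;2;115;57;134m🬂[38;2;117;63;134m[48;2;105;53;122m🬂[38;2;100;50;116m[48;2;92;45;107m🬄[38;2;85;42;100m[48;2;79;39;92m▌[38;2;73;35;84m[48;2;65;32;76m▌[38;2;57;28;67m[48;2;48;24;56m▌[38;2;41;20;47m[48;2;31;15;36m🬄[38;2;30;15;35m[48;2;23;8;15m🬄[38;2;25;9;18m[48;2;22;8;15m🬂[0m
[38;2;21;7;12m[48;2;19;6;9m🬂[38;2;21;7;12m[48;2;19;6;9m🬂[38;2;112;55;130m[48;2;19;6;10m🬁[38;2;104;52;122m[48;2;19;6;9m🬎[38;2;98;48;114m[48;2;88;43;103m🬆[38;2;87;43;102m[48;2;78;39;91m🬆[38;2;75;37;88m[48;2;65;32;76m🬆[38;2;61;30;71m[48;2;48;23;56m🬆[38;2;42;21;49m[48;2;26;12;26m🬆[38;2;30;15;35m[48;2;19;6;9m🬆[38;2;21;7;12m[48;2;19;6;9m🬂[38;2;21;7;12m[48;2;19;6;9m🬂[0m
</frame>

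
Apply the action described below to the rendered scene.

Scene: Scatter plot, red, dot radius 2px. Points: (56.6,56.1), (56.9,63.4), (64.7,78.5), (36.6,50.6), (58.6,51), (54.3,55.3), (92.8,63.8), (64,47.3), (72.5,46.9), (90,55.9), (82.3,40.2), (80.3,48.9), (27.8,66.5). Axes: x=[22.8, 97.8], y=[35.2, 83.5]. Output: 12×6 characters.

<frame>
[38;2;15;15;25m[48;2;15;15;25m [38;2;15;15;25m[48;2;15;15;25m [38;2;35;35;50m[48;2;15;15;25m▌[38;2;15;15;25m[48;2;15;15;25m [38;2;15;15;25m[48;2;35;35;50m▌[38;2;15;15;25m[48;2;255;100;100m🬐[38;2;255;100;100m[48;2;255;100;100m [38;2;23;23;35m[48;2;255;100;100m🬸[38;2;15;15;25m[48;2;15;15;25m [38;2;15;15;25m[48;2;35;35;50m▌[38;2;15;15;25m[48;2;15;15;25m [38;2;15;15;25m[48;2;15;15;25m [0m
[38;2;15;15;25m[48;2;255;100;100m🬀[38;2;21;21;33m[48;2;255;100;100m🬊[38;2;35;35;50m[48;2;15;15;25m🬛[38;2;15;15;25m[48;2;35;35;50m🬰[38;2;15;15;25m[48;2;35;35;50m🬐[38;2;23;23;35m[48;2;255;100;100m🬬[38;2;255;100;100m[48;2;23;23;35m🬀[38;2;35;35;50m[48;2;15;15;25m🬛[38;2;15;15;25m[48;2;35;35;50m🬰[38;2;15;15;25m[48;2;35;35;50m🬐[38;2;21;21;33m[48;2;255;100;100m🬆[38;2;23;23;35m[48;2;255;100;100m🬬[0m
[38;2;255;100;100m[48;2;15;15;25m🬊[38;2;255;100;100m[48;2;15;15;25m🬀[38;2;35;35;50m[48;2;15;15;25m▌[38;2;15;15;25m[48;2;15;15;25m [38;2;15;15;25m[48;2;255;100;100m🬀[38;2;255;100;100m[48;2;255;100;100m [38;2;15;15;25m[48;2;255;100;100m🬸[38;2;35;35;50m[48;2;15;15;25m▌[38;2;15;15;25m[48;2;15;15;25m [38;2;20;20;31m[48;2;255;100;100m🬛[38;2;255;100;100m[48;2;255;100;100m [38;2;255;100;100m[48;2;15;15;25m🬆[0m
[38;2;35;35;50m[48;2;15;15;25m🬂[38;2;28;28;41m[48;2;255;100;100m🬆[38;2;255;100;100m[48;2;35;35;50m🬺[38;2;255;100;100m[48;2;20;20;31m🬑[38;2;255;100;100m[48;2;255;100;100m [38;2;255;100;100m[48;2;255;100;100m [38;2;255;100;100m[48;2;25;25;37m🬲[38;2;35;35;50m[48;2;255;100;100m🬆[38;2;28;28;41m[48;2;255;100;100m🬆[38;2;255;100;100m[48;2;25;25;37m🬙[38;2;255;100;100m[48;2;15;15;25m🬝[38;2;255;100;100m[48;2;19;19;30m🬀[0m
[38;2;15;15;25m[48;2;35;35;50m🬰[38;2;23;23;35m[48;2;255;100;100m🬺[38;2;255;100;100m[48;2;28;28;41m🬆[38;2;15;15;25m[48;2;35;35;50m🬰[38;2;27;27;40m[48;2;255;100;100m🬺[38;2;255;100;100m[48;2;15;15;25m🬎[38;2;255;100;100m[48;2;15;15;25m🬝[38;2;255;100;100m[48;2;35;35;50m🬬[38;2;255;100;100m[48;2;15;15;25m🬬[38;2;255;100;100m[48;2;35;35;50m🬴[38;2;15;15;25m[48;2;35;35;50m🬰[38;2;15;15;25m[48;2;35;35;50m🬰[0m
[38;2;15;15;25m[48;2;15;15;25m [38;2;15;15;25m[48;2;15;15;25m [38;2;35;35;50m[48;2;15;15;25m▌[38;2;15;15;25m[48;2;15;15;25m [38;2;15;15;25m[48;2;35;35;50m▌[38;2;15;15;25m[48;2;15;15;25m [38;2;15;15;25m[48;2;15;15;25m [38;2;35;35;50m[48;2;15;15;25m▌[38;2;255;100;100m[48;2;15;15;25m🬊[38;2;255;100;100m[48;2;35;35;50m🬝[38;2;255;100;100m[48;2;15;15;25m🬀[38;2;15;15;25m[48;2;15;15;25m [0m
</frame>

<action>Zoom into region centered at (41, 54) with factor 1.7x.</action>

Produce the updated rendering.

<frame>
[38;2;15;15;25m[48;2;15;15;25m [38;2;15;15;25m[48;2;255;100;100m🬐[38;2;255;100;100m[48;2;255;100;100m [38;2;15;15;25m[48;2;255;100;100m🬸[38;2;15;15;25m[48;2;35;35;50m▌[38;2;15;15;25m[48;2;15;15;25m [38;2;15;15;25m[48;2;15;15;25m [38;2;35;35;50m[48;2;15;15;25m▌[38;2;15;15;25m[48;2;255;100;100m🬝[38;2;15;15;25m[48;2;255;100;100m🬀[38;2;15;15;25m[48;2;255;100;100m🬊[38;2;15;15;25m[48;2;15;15;25m [0m
[38;2;15;15;25m[48;2;35;35;50m🬰[38;2;15;15;25m[48;2;35;35;50m🬰[38;2;255;100;100m[48;2;27;27;40m🬀[38;2;15;15;25m[48;2;35;35;50m🬰[38;2;15;15;25m[48;2;35;35;50m🬐[38;2;15;15;25m[48;2;35;35;50m🬰[38;2;15;15;25m[48;2;35;35;50m🬰[38;2;35;35;50m[48;2;15;15;25m🬛[38;2;15;15;25m[48;2;35;35;50m🬰[38;2;255;100;100m[48;2;35;35;50m🬸[38;2;255;100;100m[48;2;23;23;35m🬀[38;2;15;15;25m[48;2;35;35;50m🬰[0m
[38;2;15;15;25m[48;2;15;15;25m [38;2;15;15;25m[48;2;15;15;25m [38;2;35;35;50m[48;2;15;15;25m▌[38;2;15;15;25m[48;2;15;15;25m [38;2;23;23;35m[48;2;255;100;100m🬝[38;2;15;15;25m[48;2;15;15;25m [38;2;15;15;25m[48;2;15;15;25m [38;2;35;35;50m[48;2;15;15;25m▌[38;2;15;15;25m[48;2;255;100;100m🬐[38;2;255;100;100m[48;2;255;100;100m [38;2;255;100;100m[48;2;15;15;25m🬛[38;2;15;15;25m[48;2;15;15;25m [0m
[38;2;35;35;50m[48;2;15;15;25m🬂[38;2;35;35;50m[48;2;15;15;25m🬂[38;2;35;35;50m[48;2;15;15;25m🬕[38;2;23;23;35m[48;2;255;100;100m🬴[38;2;255;100;100m[48;2;255;100;100m [38;2;255;100;100m[48;2;25;25;37m🬛[38;2;35;35;50m[48;2;15;15;25m🬂[38;2;35;35;50m[48;2;15;15;25m🬕[38;2;35;35;50m[48;2;15;15;25m🬂[38;2;255;100;100m[48;2;15;15;25m🬬[38;2;255;100;100m[48;2;255;100;100m [38;2;35;35;50m[48;2;255;100;100m🬂[0m
[38;2;15;15;25m[48;2;35;35;50m🬰[38;2;15;15;25m[48;2;35;35;50m🬰[38;2;35;35;50m[48;2;15;15;25m🬛[38;2;15;15;25m[48;2;35;35;50m🬰[38;2;27;27;40m[48;2;255;100;100m🬺[38;2;15;15;25m[48;2;35;35;50m🬰[38;2;15;15;25m[48;2;35;35;50m🬰[38;2;35;35;50m[48;2;15;15;25m🬛[38;2;15;15;25m[48;2;35;35;50m🬰[38;2;15;15;25m[48;2;35;35;50m🬐[38;2;255;100;100m[48;2;25;25;37m🬂[38;2;255;100;100m[48;2;15;15;25m🬬[0m
[38;2;15;15;25m[48;2;15;15;25m [38;2;15;15;25m[48;2;15;15;25m [38;2;35;35;50m[48;2;15;15;25m▌[38;2;15;15;25m[48;2;15;15;25m [38;2;15;15;25m[48;2;35;35;50m▌[38;2;15;15;25m[48;2;15;15;25m [38;2;15;15;25m[48;2;15;15;25m [38;2;35;35;50m[48;2;15;15;25m▌[38;2;15;15;25m[48;2;15;15;25m [38;2;15;15;25m[48;2;35;35;50m▌[38;2;15;15;25m[48;2;15;15;25m [38;2;15;15;25m[48;2;15;15;25m [0m
</frame>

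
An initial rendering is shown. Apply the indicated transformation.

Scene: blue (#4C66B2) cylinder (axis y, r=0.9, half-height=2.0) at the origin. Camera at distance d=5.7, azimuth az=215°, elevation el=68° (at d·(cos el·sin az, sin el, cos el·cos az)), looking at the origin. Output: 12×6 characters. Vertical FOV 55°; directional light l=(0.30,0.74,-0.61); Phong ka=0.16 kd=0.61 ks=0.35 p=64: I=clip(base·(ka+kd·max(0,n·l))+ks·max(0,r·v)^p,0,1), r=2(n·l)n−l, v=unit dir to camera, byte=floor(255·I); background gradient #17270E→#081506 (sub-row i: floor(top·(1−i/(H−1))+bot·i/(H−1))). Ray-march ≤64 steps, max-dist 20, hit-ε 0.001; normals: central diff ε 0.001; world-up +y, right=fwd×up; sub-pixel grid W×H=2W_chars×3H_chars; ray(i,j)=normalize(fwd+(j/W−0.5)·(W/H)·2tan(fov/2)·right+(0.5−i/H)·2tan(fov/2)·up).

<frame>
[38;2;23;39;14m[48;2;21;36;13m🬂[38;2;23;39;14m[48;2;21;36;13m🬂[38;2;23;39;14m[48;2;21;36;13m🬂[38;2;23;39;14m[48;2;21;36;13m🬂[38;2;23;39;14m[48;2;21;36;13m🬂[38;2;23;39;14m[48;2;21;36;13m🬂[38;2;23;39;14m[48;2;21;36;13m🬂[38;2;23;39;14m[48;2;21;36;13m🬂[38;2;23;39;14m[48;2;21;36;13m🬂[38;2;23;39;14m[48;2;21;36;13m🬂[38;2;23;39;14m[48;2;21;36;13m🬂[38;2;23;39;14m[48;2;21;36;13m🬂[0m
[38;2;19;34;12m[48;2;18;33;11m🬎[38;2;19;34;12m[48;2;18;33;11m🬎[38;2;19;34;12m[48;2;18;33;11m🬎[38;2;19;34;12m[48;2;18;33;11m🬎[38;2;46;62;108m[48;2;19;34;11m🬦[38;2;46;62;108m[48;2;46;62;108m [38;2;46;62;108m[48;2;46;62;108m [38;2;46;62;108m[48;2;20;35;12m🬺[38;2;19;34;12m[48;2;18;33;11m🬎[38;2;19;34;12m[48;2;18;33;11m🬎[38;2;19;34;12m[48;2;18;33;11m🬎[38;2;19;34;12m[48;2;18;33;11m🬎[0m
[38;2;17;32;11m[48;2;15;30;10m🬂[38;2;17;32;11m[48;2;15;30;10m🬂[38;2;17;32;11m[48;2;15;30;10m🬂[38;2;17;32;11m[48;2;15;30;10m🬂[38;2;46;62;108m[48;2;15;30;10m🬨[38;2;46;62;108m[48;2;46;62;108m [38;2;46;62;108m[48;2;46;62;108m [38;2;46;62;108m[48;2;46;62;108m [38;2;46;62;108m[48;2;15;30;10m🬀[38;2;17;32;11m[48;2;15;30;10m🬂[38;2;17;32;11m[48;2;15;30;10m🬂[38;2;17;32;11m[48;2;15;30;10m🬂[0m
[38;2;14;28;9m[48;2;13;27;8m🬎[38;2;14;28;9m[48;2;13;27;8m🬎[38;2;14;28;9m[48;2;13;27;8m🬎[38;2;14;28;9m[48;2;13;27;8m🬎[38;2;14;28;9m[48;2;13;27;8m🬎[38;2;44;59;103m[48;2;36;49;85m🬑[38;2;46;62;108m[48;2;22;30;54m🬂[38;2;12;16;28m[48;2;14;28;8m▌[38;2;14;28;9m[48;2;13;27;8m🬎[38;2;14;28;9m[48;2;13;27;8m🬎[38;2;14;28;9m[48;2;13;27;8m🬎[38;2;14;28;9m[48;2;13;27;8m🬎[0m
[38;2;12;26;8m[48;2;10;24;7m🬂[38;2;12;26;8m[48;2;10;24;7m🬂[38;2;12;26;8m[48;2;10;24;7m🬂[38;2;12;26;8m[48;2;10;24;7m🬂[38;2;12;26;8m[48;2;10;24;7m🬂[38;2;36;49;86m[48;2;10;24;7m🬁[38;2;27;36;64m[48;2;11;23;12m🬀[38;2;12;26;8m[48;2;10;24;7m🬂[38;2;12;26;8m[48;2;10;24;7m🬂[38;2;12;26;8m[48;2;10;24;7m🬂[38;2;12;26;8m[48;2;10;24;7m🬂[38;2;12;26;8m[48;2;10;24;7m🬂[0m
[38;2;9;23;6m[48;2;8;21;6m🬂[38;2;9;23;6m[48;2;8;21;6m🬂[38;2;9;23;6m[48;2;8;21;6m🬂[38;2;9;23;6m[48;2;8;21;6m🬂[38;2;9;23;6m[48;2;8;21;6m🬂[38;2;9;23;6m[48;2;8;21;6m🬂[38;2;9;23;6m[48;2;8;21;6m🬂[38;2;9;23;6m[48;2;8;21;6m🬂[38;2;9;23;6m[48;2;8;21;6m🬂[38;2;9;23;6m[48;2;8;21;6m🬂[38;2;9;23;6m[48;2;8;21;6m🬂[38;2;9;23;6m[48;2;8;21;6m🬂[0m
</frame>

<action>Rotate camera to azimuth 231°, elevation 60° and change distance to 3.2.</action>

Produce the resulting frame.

<frame>
[38;2;46;62;108m[48;2;21;37;13m🬁[38;2;46;62;108m[48;2;40;54;95m🬬[38;2;46;62;108m[48;2;46;62;108m [38;2;46;62;108m[48;2;46;62;108m [38;2;46;62;108m[48;2;46;62;108m [38;2;46;62;108m[48;2;46;62;108m [38;2;46;62;108m[48;2;46;62;108m [38;2;46;62;108m[48;2;46;62;108m [38;2;46;62;108m[48;2;46;62;108m [38;2;46;62;108m[48;2;46;62;108m [38;2;46;62;108m[48;2;46;62;108m [38;2;46;62;108m[48;2;18;29;18m🬆[0m
[38;2;19;34;12m[48;2;18;33;11m🬎[38;2;38;51;89m[48;2;18;33;11m🬁[38;2;46;62;108m[48;2;35;47;83m🬂[38;2;46;62;108m[48;2;30;40;71m🬎[38;2;46;62;108m[48;2;27;36;63m🬬[38;2;46;62;108m[48;2;46;62;108m [38;2;46;62;108m[48;2;46;62;108m [38;2;46;62;108m[48;2;46;62;108m [38;2;46;62;108m[48;2;12;16;28m🬎[38;2;46;62;108m[48;2;12;16;28m🬆[38;2;46;62;108m[48;2;14;23;21m🬀[38;2;19;34;12m[48;2;18;33;11m🬎[0m
[38;2;17;32;11m[48;2;15;30;10m🬂[38;2;17;32;11m[48;2;15;30;10m🬂[38;2;38;51;89m[48;2;15;30;10m🬉[38;2;31;42;74m[48;2;35;47;83m🬨[38;2;25;34;60m[48;2;28;38;67m▐[38;2;21;28;49m[48;2;23;31;55m▐[38;2;19;25;44m[48;2;16;22;38m▌[38;2;13;18;33m[48;2;12;16;28m▌[38;2;12;16;28m[48;2;12;16;28m [38;2;12;16;28m[48;2;15;30;10m🬝[38;2;17;32;11m[48;2;15;30;10m🬂[38;2;17;32;11m[48;2;15;30;10m🬂[0m
[38;2;14;28;9m[48;2;13;27;8m🬎[38;2;14;28;9m[48;2;13;27;8m🬎[38;2;14;28;9m[48;2;13;27;8m🬎[38;2;35;48;84m[48;2;13;27;8m🬉[38;2;28;39;68m[48;2;33;44;78m🬨[38;2;21;29;51m[48;2;25;33;59m▐[38;2;19;25;44m[48;2;15;20;37m▌[38;2;13;17;31m[48;2;12;16;28m🬀[38;2;12;16;28m[48;2;13;27;8m🬝[38;2;14;28;9m[48;2;13;27;8m🬎[38;2;14;28;9m[48;2;13;27;8m🬎[38;2;14;28;9m[48;2;13;27;8m🬎[0m
[38;2;12;26;8m[48;2;10;24;7m🬂[38;2;12;26;8m[48;2;10;24;7m🬂[38;2;12;26;8m[48;2;10;24;7m🬂[38;2;12;26;8m[48;2;10;24;7m🬂[38;2;34;46;81m[48;2;10;24;7m🬊[38;2;23;31;55m[48;2;28;38;67m▐[38;2;19;25;44m[48;2;14;18;33m▌[38;2;12;16;28m[48;2;10;24;7m🬝[38;2;12;16;28m[48;2;10;24;7m🬀[38;2;12;26;8m[48;2;10;24;7m🬂[38;2;12;26;8m[48;2;10;24;7m🬂[38;2;12;26;8m[48;2;10;24;7m🬂[0m
[38;2;9;23;6m[48;2;8;21;6m🬂[38;2;9;23;6m[48;2;8;21;6m🬂[38;2;9;23;6m[48;2;8;21;6m🬂[38;2;9;23;6m[48;2;8;21;6m🬂[38;2;9;23;6m[48;2;8;21;6m🬂[38;2;30;40;71m[48;2;8;21;6m🬂[38;2;15;20;36m[48;2;8;21;6m🬂[38;2;12;16;28m[48;2;8;21;6m🬀[38;2;9;23;6m[48;2;8;21;6m🬂[38;2;9;23;6m[48;2;8;21;6m🬂[38;2;9;23;6m[48;2;8;21;6m🬂[38;2;9;23;6m[48;2;8;21;6m🬂[0m
</frame>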